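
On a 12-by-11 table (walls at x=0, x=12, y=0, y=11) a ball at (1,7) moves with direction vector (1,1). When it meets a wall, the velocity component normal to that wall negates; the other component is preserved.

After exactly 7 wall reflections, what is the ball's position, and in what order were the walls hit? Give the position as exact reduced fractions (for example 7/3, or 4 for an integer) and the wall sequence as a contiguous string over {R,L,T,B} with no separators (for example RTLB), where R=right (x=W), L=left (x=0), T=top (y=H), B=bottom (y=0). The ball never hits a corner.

1. t=4 → T at (5,11); v=(1,-1)
2. t=7 → R at (12,4); v=(-1,-1)
3. t=4 → B at (8,0); v=(-1,1)
4. t=8 → L at (0,8); v=(1,1)
5. t=3 → T at (3,11); v=(1,-1)
6. t=9 → R at (12,2); v=(-1,-1)
7. t=2 → B at (10,0); v=(-1,1)

Final position: (10,0)
Wall sequence: TRBLTRB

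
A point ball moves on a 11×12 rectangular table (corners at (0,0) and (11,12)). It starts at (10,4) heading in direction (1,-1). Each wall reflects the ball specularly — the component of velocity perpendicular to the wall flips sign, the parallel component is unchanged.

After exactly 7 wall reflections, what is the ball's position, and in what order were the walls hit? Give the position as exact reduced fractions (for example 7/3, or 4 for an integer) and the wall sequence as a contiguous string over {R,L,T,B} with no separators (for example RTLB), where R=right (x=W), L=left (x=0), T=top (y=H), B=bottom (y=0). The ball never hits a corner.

Final position: (0,6)
Wall sequence: RBLTRBL

1. t=1 → R at (11,3); v=(-1,-1)
2. t=3 → B at (8,0); v=(-1,1)
3. t=8 → L at (0,8); v=(1,1)
4. t=4 → T at (4,12); v=(1,-1)
5. t=7 → R at (11,5); v=(-1,-1)
6. t=5 → B at (6,0); v=(-1,1)
7. t=6 → L at (0,6); v=(1,1)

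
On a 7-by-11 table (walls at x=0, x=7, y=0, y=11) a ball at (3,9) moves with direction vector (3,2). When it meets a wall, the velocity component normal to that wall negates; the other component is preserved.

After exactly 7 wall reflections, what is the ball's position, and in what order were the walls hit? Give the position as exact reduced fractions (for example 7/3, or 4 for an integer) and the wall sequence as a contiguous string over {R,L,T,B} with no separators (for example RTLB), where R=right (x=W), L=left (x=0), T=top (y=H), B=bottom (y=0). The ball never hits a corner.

Final position: (7,25/3)
Wall sequence: TRLRBLR

1. t=1 → T at (6,11); v=(3,-2)
2. t=1/3 → R at (7,31/3); v=(-3,-2)
3. t=7/3 → L at (0,17/3); v=(3,-2)
4. t=7/3 → R at (7,1); v=(-3,-2)
5. t=1/2 → B at (11/2,0); v=(-3,2)
6. t=11/6 → L at (0,11/3); v=(3,2)
7. t=7/3 → R at (7,25/3); v=(-3,2)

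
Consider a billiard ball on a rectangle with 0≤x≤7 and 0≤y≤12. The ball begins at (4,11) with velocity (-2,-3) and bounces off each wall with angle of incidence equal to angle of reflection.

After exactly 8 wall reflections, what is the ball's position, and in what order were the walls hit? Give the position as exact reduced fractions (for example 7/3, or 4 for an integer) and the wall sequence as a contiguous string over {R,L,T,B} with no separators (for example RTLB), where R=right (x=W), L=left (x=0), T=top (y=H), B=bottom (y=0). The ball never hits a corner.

1. t=2 → L at (0,5); v=(2,-3)
2. t=5/3 → B at (10/3,0); v=(2,3)
3. t=11/6 → R at (7,11/2); v=(-2,3)
4. t=13/6 → T at (8/3,12); v=(-2,-3)
5. t=4/3 → L at (0,8); v=(2,-3)
6. t=8/3 → B at (16/3,0); v=(2,3)
7. t=5/6 → R at (7,5/2); v=(-2,3)
8. t=19/6 → T at (2/3,12); v=(-2,-3)

Final position: (2/3,12)
Wall sequence: LBRTLBRT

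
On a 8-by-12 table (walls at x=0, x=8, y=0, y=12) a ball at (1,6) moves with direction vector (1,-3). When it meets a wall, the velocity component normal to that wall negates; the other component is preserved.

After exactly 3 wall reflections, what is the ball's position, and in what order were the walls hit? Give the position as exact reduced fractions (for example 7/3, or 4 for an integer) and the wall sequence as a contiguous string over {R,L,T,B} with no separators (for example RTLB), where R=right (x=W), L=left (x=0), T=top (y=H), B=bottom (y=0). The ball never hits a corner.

Final position: (8,9)
Wall sequence: BTR

1. t=2 → B at (3,0); v=(1,3)
2. t=4 → T at (7,12); v=(1,-3)
3. t=1 → R at (8,9); v=(-1,-3)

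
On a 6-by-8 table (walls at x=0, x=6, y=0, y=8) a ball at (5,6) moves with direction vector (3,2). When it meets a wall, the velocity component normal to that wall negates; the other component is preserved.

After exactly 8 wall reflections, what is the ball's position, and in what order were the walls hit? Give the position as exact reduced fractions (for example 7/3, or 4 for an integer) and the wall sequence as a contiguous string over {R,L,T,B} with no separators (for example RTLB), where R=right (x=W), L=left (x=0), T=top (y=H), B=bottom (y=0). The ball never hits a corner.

Final position: (4,8)
Wall sequence: RTLRBLRT

1. t=1/3 → R at (6,20/3); v=(-3,2)
2. t=2/3 → T at (4,8); v=(-3,-2)
3. t=4/3 → L at (0,16/3); v=(3,-2)
4. t=2 → R at (6,4/3); v=(-3,-2)
5. t=2/3 → B at (4,0); v=(-3,2)
6. t=4/3 → L at (0,8/3); v=(3,2)
7. t=2 → R at (6,20/3); v=(-3,2)
8. t=2/3 → T at (4,8); v=(-3,-2)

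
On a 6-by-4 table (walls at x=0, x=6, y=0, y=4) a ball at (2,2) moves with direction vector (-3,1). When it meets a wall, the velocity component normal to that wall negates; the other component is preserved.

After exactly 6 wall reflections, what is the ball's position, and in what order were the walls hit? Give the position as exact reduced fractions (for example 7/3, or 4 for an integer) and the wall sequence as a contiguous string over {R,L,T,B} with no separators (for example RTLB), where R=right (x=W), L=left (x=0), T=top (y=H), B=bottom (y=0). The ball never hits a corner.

Final position: (6,2/3)
Wall sequence: LTRLBR

1. t=2/3 → L at (0,8/3); v=(3,1)
2. t=4/3 → T at (4,4); v=(3,-1)
3. t=2/3 → R at (6,10/3); v=(-3,-1)
4. t=2 → L at (0,4/3); v=(3,-1)
5. t=4/3 → B at (4,0); v=(3,1)
6. t=2/3 → R at (6,2/3); v=(-3,1)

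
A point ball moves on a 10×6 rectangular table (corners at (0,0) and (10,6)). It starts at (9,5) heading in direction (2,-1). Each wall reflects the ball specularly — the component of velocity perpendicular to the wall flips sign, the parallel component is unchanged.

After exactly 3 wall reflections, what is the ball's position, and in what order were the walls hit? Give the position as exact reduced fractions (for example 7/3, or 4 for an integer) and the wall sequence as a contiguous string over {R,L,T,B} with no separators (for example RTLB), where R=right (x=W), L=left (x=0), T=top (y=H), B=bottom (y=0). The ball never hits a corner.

1. t=1/2 → R at (10,9/2); v=(-2,-1)
2. t=9/2 → B at (1,0); v=(-2,1)
3. t=1/2 → L at (0,1/2); v=(2,1)

Final position: (0,1/2)
Wall sequence: RBL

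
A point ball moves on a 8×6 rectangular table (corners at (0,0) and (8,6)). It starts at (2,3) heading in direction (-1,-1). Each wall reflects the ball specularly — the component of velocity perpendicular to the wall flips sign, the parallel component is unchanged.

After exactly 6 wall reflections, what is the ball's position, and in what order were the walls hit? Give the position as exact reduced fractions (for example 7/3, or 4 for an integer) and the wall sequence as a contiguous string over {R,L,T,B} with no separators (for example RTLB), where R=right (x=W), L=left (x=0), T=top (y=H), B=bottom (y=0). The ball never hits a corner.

Final position: (0,3)
Wall sequence: LBTRBL

1. t=2 → L at (0,1); v=(1,-1)
2. t=1 → B at (1,0); v=(1,1)
3. t=6 → T at (7,6); v=(1,-1)
4. t=1 → R at (8,5); v=(-1,-1)
5. t=5 → B at (3,0); v=(-1,1)
6. t=3 → L at (0,3); v=(1,1)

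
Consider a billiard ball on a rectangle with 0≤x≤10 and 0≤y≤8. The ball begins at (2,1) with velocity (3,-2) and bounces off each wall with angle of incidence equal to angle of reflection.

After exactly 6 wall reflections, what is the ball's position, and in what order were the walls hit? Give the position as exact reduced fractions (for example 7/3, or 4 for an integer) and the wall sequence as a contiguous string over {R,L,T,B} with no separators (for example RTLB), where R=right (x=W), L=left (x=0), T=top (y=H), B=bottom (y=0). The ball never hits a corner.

Final position: (10,5/3)
Wall sequence: BRTLBR

1. t=1/2 → B at (7/2,0); v=(3,2)
2. t=13/6 → R at (10,13/3); v=(-3,2)
3. t=11/6 → T at (9/2,8); v=(-3,-2)
4. t=3/2 → L at (0,5); v=(3,-2)
5. t=5/2 → B at (15/2,0); v=(3,2)
6. t=5/6 → R at (10,5/3); v=(-3,2)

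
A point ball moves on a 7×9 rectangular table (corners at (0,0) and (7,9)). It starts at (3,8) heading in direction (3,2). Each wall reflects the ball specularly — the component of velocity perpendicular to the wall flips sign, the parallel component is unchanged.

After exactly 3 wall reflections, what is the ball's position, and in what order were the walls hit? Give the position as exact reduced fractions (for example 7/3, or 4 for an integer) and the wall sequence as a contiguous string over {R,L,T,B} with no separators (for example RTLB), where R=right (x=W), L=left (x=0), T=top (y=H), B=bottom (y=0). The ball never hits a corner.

Final position: (0,8/3)
Wall sequence: TRL

1. t=1/2 → T at (9/2,9); v=(3,-2)
2. t=5/6 → R at (7,22/3); v=(-3,-2)
3. t=7/3 → L at (0,8/3); v=(3,-2)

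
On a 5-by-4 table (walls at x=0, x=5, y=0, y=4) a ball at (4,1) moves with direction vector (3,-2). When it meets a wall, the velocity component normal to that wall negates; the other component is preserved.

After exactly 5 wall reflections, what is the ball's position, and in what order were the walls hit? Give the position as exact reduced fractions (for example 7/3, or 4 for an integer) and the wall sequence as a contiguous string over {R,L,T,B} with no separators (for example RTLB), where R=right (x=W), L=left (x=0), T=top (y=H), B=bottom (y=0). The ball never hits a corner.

Final position: (5,5/3)
Wall sequence: RBLTR

1. t=1/3 → R at (5,1/3); v=(-3,-2)
2. t=1/6 → B at (9/2,0); v=(-3,2)
3. t=3/2 → L at (0,3); v=(3,2)
4. t=1/2 → T at (3/2,4); v=(3,-2)
5. t=7/6 → R at (5,5/3); v=(-3,-2)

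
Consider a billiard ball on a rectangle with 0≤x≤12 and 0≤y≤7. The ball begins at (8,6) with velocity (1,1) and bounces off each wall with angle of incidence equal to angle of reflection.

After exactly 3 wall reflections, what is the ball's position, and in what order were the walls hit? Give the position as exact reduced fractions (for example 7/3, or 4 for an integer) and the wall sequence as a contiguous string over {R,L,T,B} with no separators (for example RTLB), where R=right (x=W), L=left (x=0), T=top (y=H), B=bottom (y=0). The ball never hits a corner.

Final position: (8,0)
Wall sequence: TRB

1. t=1 → T at (9,7); v=(1,-1)
2. t=3 → R at (12,4); v=(-1,-1)
3. t=4 → B at (8,0); v=(-1,1)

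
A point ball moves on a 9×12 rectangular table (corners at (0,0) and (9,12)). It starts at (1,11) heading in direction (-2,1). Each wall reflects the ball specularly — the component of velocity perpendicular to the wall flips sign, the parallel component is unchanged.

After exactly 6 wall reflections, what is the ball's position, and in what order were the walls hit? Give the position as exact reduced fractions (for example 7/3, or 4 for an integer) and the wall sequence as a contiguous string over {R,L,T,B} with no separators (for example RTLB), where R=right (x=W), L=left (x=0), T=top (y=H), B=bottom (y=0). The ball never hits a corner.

1. t=1/2 → L at (0,23/2); v=(2,1)
2. t=1/2 → T at (1,12); v=(2,-1)
3. t=4 → R at (9,8); v=(-2,-1)
4. t=9/2 → L at (0,7/2); v=(2,-1)
5. t=7/2 → B at (7,0); v=(2,1)
6. t=1 → R at (9,1); v=(-2,1)

Final position: (9,1)
Wall sequence: LTRLBR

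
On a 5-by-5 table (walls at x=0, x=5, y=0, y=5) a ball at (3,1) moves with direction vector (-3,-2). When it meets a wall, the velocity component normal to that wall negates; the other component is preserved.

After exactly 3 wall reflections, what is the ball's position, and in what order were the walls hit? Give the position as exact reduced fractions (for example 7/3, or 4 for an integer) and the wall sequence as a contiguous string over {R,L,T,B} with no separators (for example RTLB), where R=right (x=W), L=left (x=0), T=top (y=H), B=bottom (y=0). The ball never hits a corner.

1. t=1/2 → B at (3/2,0); v=(-3,2)
2. t=1/2 → L at (0,1); v=(3,2)
3. t=5/3 → R at (5,13/3); v=(-3,2)

Final position: (5,13/3)
Wall sequence: BLR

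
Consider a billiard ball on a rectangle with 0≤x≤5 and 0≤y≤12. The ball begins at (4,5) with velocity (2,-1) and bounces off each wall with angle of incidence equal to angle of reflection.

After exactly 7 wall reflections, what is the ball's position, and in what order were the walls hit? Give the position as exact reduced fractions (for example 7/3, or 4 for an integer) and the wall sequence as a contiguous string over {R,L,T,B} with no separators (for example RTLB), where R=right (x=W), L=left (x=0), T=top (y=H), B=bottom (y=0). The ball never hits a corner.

1. t=1/2 → R at (5,9/2); v=(-2,-1)
2. t=5/2 → L at (0,2); v=(2,-1)
3. t=2 → B at (4,0); v=(2,1)
4. t=1/2 → R at (5,1/2); v=(-2,1)
5. t=5/2 → L at (0,3); v=(2,1)
6. t=5/2 → R at (5,11/2); v=(-2,1)
7. t=5/2 → L at (0,8); v=(2,1)

Final position: (0,8)
Wall sequence: RLBRLRL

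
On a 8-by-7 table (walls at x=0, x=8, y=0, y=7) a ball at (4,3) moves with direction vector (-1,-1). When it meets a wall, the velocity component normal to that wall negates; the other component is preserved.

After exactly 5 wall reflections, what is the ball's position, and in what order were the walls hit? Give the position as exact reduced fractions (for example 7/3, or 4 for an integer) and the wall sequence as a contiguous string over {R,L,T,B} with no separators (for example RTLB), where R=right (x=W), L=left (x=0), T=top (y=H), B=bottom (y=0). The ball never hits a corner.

Final position: (3,0)
Wall sequence: BLTRB

1. t=3 → B at (1,0); v=(-1,1)
2. t=1 → L at (0,1); v=(1,1)
3. t=6 → T at (6,7); v=(1,-1)
4. t=2 → R at (8,5); v=(-1,-1)
5. t=5 → B at (3,0); v=(-1,1)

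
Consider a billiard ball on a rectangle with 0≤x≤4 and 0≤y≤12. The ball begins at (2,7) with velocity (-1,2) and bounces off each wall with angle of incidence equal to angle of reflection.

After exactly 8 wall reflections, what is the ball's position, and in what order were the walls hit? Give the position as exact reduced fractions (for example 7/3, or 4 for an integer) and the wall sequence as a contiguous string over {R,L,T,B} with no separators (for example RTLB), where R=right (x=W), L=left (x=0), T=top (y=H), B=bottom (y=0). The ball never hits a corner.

1. t=2 → L at (0,11); v=(1,2)
2. t=1/2 → T at (1/2,12); v=(1,-2)
3. t=7/2 → R at (4,5); v=(-1,-2)
4. t=5/2 → B at (3/2,0); v=(-1,2)
5. t=3/2 → L at (0,3); v=(1,2)
6. t=4 → R at (4,11); v=(-1,2)
7. t=1/2 → T at (7/2,12); v=(-1,-2)
8. t=7/2 → L at (0,5); v=(1,-2)

Final position: (0,5)
Wall sequence: LTRBLRTL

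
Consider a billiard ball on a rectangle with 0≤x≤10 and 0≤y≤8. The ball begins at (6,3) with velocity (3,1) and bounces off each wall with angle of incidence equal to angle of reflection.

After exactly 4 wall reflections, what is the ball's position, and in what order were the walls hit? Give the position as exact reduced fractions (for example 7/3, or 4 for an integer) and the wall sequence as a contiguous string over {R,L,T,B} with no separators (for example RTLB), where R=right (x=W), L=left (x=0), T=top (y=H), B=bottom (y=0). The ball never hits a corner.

Final position: (10,5)
Wall sequence: RLTR

1. t=4/3 → R at (10,13/3); v=(-3,1)
2. t=10/3 → L at (0,23/3); v=(3,1)
3. t=1/3 → T at (1,8); v=(3,-1)
4. t=3 → R at (10,5); v=(-3,-1)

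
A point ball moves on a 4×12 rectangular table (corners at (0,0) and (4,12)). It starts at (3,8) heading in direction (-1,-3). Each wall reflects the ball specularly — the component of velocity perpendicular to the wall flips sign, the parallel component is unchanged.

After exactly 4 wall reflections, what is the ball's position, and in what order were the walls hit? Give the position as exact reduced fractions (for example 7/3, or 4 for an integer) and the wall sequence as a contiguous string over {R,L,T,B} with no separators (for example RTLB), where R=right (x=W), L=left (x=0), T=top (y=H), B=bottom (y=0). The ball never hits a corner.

1. t=8/3 → B at (1/3,0); v=(-1,3)
2. t=1/3 → L at (0,1); v=(1,3)
3. t=11/3 → T at (11/3,12); v=(1,-3)
4. t=1/3 → R at (4,11); v=(-1,-3)

Final position: (4,11)
Wall sequence: BLTR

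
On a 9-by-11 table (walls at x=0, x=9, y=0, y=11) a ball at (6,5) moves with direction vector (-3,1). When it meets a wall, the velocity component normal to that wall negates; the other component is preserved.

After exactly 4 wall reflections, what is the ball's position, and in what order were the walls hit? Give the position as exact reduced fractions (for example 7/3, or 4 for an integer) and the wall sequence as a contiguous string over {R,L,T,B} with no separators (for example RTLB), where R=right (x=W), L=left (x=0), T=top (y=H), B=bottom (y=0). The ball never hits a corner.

Final position: (0,9)
Wall sequence: LRTL

1. t=2 → L at (0,7); v=(3,1)
2. t=3 → R at (9,10); v=(-3,1)
3. t=1 → T at (6,11); v=(-3,-1)
4. t=2 → L at (0,9); v=(3,-1)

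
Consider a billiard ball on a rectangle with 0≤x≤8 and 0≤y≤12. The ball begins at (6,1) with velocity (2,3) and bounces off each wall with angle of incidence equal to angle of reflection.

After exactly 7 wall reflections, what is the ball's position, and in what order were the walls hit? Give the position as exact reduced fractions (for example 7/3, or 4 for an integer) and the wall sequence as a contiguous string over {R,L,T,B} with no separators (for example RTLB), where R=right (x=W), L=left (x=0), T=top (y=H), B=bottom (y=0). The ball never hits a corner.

Final position: (0,8)
Wall sequence: RTLBRTL

1. t=1 → R at (8,4); v=(-2,3)
2. t=8/3 → T at (8/3,12); v=(-2,-3)
3. t=4/3 → L at (0,8); v=(2,-3)
4. t=8/3 → B at (16/3,0); v=(2,3)
5. t=4/3 → R at (8,4); v=(-2,3)
6. t=8/3 → T at (8/3,12); v=(-2,-3)
7. t=4/3 → L at (0,8); v=(2,-3)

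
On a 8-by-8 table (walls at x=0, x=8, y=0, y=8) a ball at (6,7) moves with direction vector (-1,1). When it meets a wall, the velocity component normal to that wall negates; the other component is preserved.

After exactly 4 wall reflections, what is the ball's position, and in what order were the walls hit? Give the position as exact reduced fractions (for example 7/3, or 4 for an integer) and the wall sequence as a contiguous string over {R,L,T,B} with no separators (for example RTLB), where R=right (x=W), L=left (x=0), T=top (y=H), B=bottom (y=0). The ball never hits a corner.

Final position: (8,5)
Wall sequence: TLBR

1. t=1 → T at (5,8); v=(-1,-1)
2. t=5 → L at (0,3); v=(1,-1)
3. t=3 → B at (3,0); v=(1,1)
4. t=5 → R at (8,5); v=(-1,1)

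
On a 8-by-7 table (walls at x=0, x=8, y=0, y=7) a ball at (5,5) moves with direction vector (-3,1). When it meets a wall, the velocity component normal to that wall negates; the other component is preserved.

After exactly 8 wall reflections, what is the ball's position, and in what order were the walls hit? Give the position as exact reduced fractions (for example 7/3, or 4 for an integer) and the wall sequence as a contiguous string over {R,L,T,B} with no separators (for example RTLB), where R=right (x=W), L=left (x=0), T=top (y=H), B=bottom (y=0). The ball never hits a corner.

1. t=5/3 → L at (0,20/3); v=(3,1)
2. t=1/3 → T at (1,7); v=(3,-1)
3. t=7/3 → R at (8,14/3); v=(-3,-1)
4. t=8/3 → L at (0,2); v=(3,-1)
5. t=2 → B at (6,0); v=(3,1)
6. t=2/3 → R at (8,2/3); v=(-3,1)
7. t=8/3 → L at (0,10/3); v=(3,1)
8. t=8/3 → R at (8,6); v=(-3,1)

Final position: (8,6)
Wall sequence: LTRLBRLR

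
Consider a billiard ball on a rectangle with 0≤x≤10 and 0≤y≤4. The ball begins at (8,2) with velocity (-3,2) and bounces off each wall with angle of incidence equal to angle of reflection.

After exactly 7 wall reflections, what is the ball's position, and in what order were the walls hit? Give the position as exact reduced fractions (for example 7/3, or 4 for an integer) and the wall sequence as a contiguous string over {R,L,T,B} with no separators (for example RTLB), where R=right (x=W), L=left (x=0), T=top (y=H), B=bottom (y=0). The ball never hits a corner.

1. t=1 → T at (5,4); v=(-3,-2)
2. t=5/3 → L at (0,2/3); v=(3,-2)
3. t=1/3 → B at (1,0); v=(3,2)
4. t=2 → T at (7,4); v=(3,-2)
5. t=1 → R at (10,2); v=(-3,-2)
6. t=1 → B at (7,0); v=(-3,2)
7. t=2 → T at (1,4); v=(-3,-2)

Final position: (1,4)
Wall sequence: TLBTRBT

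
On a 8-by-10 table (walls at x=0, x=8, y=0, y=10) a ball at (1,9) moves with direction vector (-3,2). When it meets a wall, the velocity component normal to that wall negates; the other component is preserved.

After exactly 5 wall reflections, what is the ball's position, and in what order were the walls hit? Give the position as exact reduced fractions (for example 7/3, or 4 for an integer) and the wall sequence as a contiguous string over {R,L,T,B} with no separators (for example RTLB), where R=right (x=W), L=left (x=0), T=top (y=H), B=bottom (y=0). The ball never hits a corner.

1. t=1/3 → L at (0,29/3); v=(3,2)
2. t=1/6 → T at (1/2,10); v=(3,-2)
3. t=5/2 → R at (8,5); v=(-3,-2)
4. t=5/2 → B at (1/2,0); v=(-3,2)
5. t=1/6 → L at (0,1/3); v=(3,2)

Final position: (0,1/3)
Wall sequence: LTRBL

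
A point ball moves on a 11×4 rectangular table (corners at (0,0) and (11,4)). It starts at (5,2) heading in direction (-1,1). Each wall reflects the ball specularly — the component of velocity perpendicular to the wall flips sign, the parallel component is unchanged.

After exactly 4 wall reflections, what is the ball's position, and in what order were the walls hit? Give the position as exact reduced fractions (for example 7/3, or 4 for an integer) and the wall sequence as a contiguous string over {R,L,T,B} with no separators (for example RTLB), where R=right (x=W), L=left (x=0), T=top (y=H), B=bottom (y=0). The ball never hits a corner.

1. t=2 → T at (3,4); v=(-1,-1)
2. t=3 → L at (0,1); v=(1,-1)
3. t=1 → B at (1,0); v=(1,1)
4. t=4 → T at (5,4); v=(1,-1)

Final position: (5,4)
Wall sequence: TLBT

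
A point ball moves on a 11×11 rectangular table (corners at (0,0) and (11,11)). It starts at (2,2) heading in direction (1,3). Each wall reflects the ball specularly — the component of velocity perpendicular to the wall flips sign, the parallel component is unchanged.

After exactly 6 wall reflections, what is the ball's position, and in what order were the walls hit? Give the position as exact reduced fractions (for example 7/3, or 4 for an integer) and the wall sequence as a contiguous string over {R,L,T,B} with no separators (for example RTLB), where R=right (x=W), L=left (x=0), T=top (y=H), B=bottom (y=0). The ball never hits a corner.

Final position: (7/3,11)
Wall sequence: TBRTBT

1. t=3 → T at (5,11); v=(1,-3)
2. t=11/3 → B at (26/3,0); v=(1,3)
3. t=7/3 → R at (11,7); v=(-1,3)
4. t=4/3 → T at (29/3,11); v=(-1,-3)
5. t=11/3 → B at (6,0); v=(-1,3)
6. t=11/3 → T at (7/3,11); v=(-1,-3)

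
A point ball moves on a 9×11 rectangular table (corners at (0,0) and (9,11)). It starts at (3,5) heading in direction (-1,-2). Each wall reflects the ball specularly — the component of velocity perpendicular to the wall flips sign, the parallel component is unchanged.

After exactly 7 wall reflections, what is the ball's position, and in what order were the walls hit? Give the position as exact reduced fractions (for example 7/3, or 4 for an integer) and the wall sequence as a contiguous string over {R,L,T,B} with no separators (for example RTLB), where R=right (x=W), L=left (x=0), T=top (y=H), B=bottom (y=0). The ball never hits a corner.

Final position: (0,7)
Wall sequence: BLTRBTL

1. t=5/2 → B at (1/2,0); v=(-1,2)
2. t=1/2 → L at (0,1); v=(1,2)
3. t=5 → T at (5,11); v=(1,-2)
4. t=4 → R at (9,3); v=(-1,-2)
5. t=3/2 → B at (15/2,0); v=(-1,2)
6. t=11/2 → T at (2,11); v=(-1,-2)
7. t=2 → L at (0,7); v=(1,-2)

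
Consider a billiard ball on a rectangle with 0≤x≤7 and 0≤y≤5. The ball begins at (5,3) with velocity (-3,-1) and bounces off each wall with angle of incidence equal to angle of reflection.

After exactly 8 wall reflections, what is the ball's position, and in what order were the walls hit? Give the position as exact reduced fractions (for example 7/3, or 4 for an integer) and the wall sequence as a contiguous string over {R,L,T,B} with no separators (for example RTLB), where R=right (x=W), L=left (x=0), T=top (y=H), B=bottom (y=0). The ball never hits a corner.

1. t=5/3 → L at (0,4/3); v=(3,-1)
2. t=4/3 → B at (4,0); v=(3,1)
3. t=1 → R at (7,1); v=(-3,1)
4. t=7/3 → L at (0,10/3); v=(3,1)
5. t=5/3 → T at (5,5); v=(3,-1)
6. t=2/3 → R at (7,13/3); v=(-3,-1)
7. t=7/3 → L at (0,2); v=(3,-1)
8. t=2 → B at (6,0); v=(3,1)

Final position: (6,0)
Wall sequence: LBRLTRLB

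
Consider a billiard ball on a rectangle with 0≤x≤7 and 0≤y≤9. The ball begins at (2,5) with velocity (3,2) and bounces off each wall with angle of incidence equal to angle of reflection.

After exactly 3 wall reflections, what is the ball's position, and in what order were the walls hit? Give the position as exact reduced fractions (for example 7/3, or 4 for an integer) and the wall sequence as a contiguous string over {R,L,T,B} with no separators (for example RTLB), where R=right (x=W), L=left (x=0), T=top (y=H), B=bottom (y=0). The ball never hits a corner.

Final position: (0,5)
Wall sequence: RTL

1. t=5/3 → R at (7,25/3); v=(-3,2)
2. t=1/3 → T at (6,9); v=(-3,-2)
3. t=2 → L at (0,5); v=(3,-2)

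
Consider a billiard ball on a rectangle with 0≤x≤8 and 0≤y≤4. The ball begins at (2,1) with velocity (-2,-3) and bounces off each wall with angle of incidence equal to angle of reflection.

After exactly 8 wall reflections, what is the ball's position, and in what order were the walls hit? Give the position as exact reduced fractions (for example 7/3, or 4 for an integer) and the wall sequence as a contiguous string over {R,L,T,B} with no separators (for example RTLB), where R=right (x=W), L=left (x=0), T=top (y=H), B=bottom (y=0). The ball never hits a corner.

Final position: (4,4)
Wall sequence: BLTBTRBT

1. t=1/3 → B at (4/3,0); v=(-2,3)
2. t=2/3 → L at (0,2); v=(2,3)
3. t=2/3 → T at (4/3,4); v=(2,-3)
4. t=4/3 → B at (4,0); v=(2,3)
5. t=4/3 → T at (20/3,4); v=(2,-3)
6. t=2/3 → R at (8,2); v=(-2,-3)
7. t=2/3 → B at (20/3,0); v=(-2,3)
8. t=4/3 → T at (4,4); v=(-2,-3)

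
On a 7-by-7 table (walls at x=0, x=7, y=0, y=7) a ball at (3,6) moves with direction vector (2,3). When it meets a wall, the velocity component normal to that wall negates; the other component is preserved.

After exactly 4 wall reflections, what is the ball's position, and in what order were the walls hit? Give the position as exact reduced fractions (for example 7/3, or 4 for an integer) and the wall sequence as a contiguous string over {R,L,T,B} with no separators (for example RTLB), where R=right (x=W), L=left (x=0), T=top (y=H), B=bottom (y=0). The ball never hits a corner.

Final position: (1,7)
Wall sequence: TRBT

1. t=1/3 → T at (11/3,7); v=(2,-3)
2. t=5/3 → R at (7,2); v=(-2,-3)
3. t=2/3 → B at (17/3,0); v=(-2,3)
4. t=7/3 → T at (1,7); v=(-2,-3)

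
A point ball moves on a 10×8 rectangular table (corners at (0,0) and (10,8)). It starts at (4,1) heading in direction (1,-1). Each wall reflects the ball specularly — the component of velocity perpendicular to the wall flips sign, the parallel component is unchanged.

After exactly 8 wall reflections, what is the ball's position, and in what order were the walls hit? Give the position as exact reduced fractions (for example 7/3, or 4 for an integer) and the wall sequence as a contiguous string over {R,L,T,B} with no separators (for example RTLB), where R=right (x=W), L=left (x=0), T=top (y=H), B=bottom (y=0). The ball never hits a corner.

Final position: (3,0)
Wall sequence: BRTLBTRB

1. t=1 → B at (5,0); v=(1,1)
2. t=5 → R at (10,5); v=(-1,1)
3. t=3 → T at (7,8); v=(-1,-1)
4. t=7 → L at (0,1); v=(1,-1)
5. t=1 → B at (1,0); v=(1,1)
6. t=8 → T at (9,8); v=(1,-1)
7. t=1 → R at (10,7); v=(-1,-1)
8. t=7 → B at (3,0); v=(-1,1)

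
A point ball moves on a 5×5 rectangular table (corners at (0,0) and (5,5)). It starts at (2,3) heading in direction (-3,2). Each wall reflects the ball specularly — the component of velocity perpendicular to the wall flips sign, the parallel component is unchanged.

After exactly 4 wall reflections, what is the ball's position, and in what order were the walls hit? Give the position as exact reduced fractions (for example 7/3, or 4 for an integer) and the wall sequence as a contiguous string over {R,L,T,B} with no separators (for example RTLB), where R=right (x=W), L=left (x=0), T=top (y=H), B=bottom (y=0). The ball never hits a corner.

Final position: (3/2,0)
Wall sequence: LTRB

1. t=2/3 → L at (0,13/3); v=(3,2)
2. t=1/3 → T at (1,5); v=(3,-2)
3. t=4/3 → R at (5,7/3); v=(-3,-2)
4. t=7/6 → B at (3/2,0); v=(-3,2)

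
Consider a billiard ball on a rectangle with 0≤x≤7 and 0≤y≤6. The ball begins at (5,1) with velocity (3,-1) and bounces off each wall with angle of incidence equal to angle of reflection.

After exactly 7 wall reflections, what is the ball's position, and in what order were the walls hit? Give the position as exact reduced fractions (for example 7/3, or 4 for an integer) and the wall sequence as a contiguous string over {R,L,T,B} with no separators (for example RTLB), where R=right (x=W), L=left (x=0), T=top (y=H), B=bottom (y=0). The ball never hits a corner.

1. t=2/3 → R at (7,1/3); v=(-3,-1)
2. t=1/3 → B at (6,0); v=(-3,1)
3. t=2 → L at (0,2); v=(3,1)
4. t=7/3 → R at (7,13/3); v=(-3,1)
5. t=5/3 → T at (2,6); v=(-3,-1)
6. t=2/3 → L at (0,16/3); v=(3,-1)
7. t=7/3 → R at (7,3); v=(-3,-1)

Final position: (7,3)
Wall sequence: RBLRTLR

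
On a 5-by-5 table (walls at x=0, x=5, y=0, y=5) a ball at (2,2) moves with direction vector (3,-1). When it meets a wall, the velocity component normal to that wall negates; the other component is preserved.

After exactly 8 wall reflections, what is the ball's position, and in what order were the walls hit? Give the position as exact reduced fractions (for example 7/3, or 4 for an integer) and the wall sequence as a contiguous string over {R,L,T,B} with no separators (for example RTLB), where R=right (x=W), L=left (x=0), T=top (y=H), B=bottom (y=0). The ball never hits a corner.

1. t=1 → R at (5,1); v=(-3,-1)
2. t=1 → B at (2,0); v=(-3,1)
3. t=2/3 → L at (0,2/3); v=(3,1)
4. t=5/3 → R at (5,7/3); v=(-3,1)
5. t=5/3 → L at (0,4); v=(3,1)
6. t=1 → T at (3,5); v=(3,-1)
7. t=2/3 → R at (5,13/3); v=(-3,-1)
8. t=5/3 → L at (0,8/3); v=(3,-1)

Final position: (0,8/3)
Wall sequence: RBLRLTRL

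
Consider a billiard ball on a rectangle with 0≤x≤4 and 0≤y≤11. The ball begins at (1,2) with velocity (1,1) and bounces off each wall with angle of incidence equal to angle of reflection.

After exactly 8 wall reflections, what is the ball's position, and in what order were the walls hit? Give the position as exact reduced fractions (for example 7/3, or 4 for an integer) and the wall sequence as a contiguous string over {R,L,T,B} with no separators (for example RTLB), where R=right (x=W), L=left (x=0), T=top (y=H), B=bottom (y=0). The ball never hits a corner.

1. t=3 → R at (4,5); v=(-1,1)
2. t=4 → L at (0,9); v=(1,1)
3. t=2 → T at (2,11); v=(1,-1)
4. t=2 → R at (4,9); v=(-1,-1)
5. t=4 → L at (0,5); v=(1,-1)
6. t=4 → R at (4,1); v=(-1,-1)
7. t=1 → B at (3,0); v=(-1,1)
8. t=3 → L at (0,3); v=(1,1)

Final position: (0,3)
Wall sequence: RLTRLRBL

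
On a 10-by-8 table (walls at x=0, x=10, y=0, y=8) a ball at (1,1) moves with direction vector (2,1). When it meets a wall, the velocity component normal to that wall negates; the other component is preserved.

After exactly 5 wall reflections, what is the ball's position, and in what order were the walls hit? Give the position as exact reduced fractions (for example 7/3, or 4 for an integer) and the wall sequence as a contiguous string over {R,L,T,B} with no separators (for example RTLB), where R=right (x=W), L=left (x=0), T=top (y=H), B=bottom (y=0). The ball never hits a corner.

Final position: (9,0)
Wall sequence: RTLRB

1. t=9/2 → R at (10,11/2); v=(-2,1)
2. t=5/2 → T at (5,8); v=(-2,-1)
3. t=5/2 → L at (0,11/2); v=(2,-1)
4. t=5 → R at (10,1/2); v=(-2,-1)
5. t=1/2 → B at (9,0); v=(-2,1)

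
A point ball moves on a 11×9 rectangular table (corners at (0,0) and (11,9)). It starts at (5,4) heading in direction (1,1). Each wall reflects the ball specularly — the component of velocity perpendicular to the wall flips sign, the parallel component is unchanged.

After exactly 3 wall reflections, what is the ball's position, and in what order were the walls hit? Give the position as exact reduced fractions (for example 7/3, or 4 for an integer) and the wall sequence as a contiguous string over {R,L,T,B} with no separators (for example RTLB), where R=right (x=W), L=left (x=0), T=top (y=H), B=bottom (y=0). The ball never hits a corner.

1. t=5 → T at (10,9); v=(1,-1)
2. t=1 → R at (11,8); v=(-1,-1)
3. t=8 → B at (3,0); v=(-1,1)

Final position: (3,0)
Wall sequence: TRB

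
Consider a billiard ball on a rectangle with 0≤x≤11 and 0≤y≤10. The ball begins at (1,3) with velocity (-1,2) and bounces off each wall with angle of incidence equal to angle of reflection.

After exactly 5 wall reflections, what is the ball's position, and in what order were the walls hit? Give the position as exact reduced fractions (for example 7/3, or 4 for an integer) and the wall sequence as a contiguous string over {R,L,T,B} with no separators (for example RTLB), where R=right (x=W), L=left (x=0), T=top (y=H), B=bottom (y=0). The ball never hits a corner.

Final position: (19/2,10)
Wall sequence: LTBRT

1. t=1 → L at (0,5); v=(1,2)
2. t=5/2 → T at (5/2,10); v=(1,-2)
3. t=5 → B at (15/2,0); v=(1,2)
4. t=7/2 → R at (11,7); v=(-1,2)
5. t=3/2 → T at (19/2,10); v=(-1,-2)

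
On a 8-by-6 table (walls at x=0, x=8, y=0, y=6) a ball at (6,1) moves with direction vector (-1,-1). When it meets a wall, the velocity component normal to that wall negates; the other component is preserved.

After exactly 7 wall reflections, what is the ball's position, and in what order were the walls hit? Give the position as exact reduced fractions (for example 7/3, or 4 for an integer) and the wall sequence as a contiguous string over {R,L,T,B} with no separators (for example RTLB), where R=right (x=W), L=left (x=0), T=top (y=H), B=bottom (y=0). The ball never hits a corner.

Final position: (0,3)
Wall sequence: BLTBRTL

1. t=1 → B at (5,0); v=(-1,1)
2. t=5 → L at (0,5); v=(1,1)
3. t=1 → T at (1,6); v=(1,-1)
4. t=6 → B at (7,0); v=(1,1)
5. t=1 → R at (8,1); v=(-1,1)
6. t=5 → T at (3,6); v=(-1,-1)
7. t=3 → L at (0,3); v=(1,-1)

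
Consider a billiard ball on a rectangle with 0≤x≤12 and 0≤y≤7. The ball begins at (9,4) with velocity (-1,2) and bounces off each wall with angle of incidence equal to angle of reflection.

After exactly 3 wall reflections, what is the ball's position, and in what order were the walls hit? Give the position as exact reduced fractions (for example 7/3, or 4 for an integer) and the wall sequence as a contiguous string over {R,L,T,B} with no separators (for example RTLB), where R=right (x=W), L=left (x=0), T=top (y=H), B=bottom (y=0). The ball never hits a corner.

Final position: (1/2,7)
Wall sequence: TBT

1. t=3/2 → T at (15/2,7); v=(-1,-2)
2. t=7/2 → B at (4,0); v=(-1,2)
3. t=7/2 → T at (1/2,7); v=(-1,-2)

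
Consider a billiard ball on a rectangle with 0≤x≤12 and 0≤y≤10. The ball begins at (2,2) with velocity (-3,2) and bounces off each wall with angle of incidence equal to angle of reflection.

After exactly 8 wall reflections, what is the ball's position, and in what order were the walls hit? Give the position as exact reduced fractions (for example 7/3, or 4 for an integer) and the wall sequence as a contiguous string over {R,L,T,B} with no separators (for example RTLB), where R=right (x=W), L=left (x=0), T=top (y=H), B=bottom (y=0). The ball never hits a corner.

Final position: (0,14/3)
Wall sequence: LTRLBRTL

1. t=2/3 → L at (0,10/3); v=(3,2)
2. t=10/3 → T at (10,10); v=(3,-2)
3. t=2/3 → R at (12,26/3); v=(-3,-2)
4. t=4 → L at (0,2/3); v=(3,-2)
5. t=1/3 → B at (1,0); v=(3,2)
6. t=11/3 → R at (12,22/3); v=(-3,2)
7. t=4/3 → T at (8,10); v=(-3,-2)
8. t=8/3 → L at (0,14/3); v=(3,-2)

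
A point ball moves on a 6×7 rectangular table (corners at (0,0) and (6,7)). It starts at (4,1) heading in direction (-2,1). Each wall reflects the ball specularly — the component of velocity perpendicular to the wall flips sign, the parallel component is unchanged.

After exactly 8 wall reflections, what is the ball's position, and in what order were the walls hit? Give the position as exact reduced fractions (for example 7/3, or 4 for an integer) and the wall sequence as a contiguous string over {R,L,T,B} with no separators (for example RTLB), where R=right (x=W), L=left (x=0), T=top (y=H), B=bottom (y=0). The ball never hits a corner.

Final position: (6,4)
Wall sequence: LRTLRBLR

1. t=2 → L at (0,3); v=(2,1)
2. t=3 → R at (6,6); v=(-2,1)
3. t=1 → T at (4,7); v=(-2,-1)
4. t=2 → L at (0,5); v=(2,-1)
5. t=3 → R at (6,2); v=(-2,-1)
6. t=2 → B at (2,0); v=(-2,1)
7. t=1 → L at (0,1); v=(2,1)
8. t=3 → R at (6,4); v=(-2,1)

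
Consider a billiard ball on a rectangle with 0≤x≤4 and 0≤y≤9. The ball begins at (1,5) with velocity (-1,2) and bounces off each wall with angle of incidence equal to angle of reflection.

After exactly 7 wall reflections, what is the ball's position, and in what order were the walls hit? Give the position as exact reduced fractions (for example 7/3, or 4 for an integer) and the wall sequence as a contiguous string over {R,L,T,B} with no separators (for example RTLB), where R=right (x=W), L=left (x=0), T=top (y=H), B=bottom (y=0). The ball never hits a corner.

Final position: (4,5)
Wall sequence: LTRBLTR

1. t=1 → L at (0,7); v=(1,2)
2. t=1 → T at (1,9); v=(1,-2)
3. t=3 → R at (4,3); v=(-1,-2)
4. t=3/2 → B at (5/2,0); v=(-1,2)
5. t=5/2 → L at (0,5); v=(1,2)
6. t=2 → T at (2,9); v=(1,-2)
7. t=2 → R at (4,5); v=(-1,-2)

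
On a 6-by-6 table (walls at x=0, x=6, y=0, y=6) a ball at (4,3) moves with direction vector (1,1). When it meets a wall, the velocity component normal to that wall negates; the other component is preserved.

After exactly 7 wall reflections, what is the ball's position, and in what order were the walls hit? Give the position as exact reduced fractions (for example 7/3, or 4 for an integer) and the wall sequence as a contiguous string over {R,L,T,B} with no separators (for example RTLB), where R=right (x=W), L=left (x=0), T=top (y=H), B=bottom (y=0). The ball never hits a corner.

Final position: (0,1)
Wall sequence: RTLBRTL

1. t=2 → R at (6,5); v=(-1,1)
2. t=1 → T at (5,6); v=(-1,-1)
3. t=5 → L at (0,1); v=(1,-1)
4. t=1 → B at (1,0); v=(1,1)
5. t=5 → R at (6,5); v=(-1,1)
6. t=1 → T at (5,6); v=(-1,-1)
7. t=5 → L at (0,1); v=(1,-1)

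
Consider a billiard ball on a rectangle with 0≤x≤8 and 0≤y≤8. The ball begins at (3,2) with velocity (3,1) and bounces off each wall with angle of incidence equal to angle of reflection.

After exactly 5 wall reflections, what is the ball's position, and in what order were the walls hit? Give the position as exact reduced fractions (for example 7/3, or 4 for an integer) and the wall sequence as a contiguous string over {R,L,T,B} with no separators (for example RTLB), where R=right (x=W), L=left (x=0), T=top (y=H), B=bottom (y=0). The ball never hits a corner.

1. t=5/3 → R at (8,11/3); v=(-3,1)
2. t=8/3 → L at (0,19/3); v=(3,1)
3. t=5/3 → T at (5,8); v=(3,-1)
4. t=1 → R at (8,7); v=(-3,-1)
5. t=8/3 → L at (0,13/3); v=(3,-1)

Final position: (0,13/3)
Wall sequence: RLTRL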